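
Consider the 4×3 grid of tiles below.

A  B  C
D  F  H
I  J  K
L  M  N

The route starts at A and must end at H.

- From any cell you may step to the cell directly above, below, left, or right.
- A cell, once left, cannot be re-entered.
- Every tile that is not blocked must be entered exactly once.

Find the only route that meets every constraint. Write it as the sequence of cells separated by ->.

A -> D -> I -> L -> M -> N -> K -> J -> F -> B -> C -> H

Need to visit all 12 open cells exactly once, starting at A and ending at H.
Cell L has only two open neighbours (I and M), so the path must pass straight through it: one of those is the cell it's entered from and the other is where it exits.
Route from A: down 3 to L, right 2 to N, up 1 to K, left 1 to J, up 2 to B, right 1 to C, down 1 to H — 11 moves in all.
Check: all 12 open cells covered.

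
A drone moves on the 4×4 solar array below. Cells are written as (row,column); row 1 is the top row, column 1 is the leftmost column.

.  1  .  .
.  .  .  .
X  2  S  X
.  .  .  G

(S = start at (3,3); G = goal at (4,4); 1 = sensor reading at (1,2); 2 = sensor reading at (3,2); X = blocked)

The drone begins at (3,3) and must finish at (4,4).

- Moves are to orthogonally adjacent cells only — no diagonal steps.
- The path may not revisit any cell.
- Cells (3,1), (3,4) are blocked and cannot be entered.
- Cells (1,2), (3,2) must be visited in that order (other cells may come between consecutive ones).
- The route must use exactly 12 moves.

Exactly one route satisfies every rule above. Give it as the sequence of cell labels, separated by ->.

(3,3) -> (2,3) -> (2,4) -> (1,4) -> (1,3) -> (1,2) -> (1,1) -> (2,1) -> (2,2) -> (3,2) -> (4,2) -> (4,3) -> (4,4)

The waypoints must appear in the order (1,2), (3,2), with no cell reused.
Route from (3,3): up to (2,3), right to (2,4), up to (1,4), 3× left (reaching (1,1)), down to (2,1), right to (2,2), 2× down (reaching (4,2)), 2× right (reaching (4,4)) — 12 moves in all.
Check: order respected (1 at step 5, 2 at step 9); 12 moves as required.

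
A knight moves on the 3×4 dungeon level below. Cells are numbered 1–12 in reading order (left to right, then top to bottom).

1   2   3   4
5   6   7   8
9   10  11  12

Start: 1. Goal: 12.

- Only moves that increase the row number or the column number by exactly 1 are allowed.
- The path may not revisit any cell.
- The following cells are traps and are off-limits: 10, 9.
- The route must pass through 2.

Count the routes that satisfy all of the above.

5

A right/down-only route from 1 to 12 makes exactly 2 down-moves and 3 right-moves in some order.
With no other constraints that would be C(5,2) = 10 routes.
Split at 2 and multiply the segment counts (each segment already excludes blocked cells): 1→2: 1; 2→12: 5; product = 5.
That gives 5 routes.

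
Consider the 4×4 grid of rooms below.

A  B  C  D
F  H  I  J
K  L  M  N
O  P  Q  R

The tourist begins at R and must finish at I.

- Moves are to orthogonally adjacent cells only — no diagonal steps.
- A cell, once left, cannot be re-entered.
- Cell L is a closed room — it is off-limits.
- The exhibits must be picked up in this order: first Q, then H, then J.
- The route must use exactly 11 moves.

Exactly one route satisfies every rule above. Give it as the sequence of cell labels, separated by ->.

The waypoints must appear in the order Q, H, J, with no cell reused.
Route from R: 3× left (reaching O), 2× up (reaching F), right to H, up to B, 2× right (reaching D), down to J, left to I — 11 moves in all.
Check: order respected (Q at step 1, H at step 6, J at step 10); 11 moves as required.

R -> Q -> P -> O -> K -> F -> H -> B -> C -> D -> J -> I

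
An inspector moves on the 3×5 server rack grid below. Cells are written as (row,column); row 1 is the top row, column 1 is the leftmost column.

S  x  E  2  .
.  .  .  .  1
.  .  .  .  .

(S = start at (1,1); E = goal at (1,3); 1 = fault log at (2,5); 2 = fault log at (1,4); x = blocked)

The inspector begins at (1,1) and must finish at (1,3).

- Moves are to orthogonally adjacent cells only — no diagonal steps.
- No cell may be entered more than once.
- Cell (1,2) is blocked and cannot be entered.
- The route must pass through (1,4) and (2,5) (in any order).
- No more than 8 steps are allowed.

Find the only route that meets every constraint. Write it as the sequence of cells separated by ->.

Any route must reach (1,4) and (2,5) and still end at (1,3) within 8 moves, so the order of the required stops is forced.
Route from (1,1): down to (2,1), 4× right (reaching (2,5)), up to (1,5), 2× left (reaching (1,3)) — 8 moves in all.
Check: all required cells visited; 8 ≤ 8 moves.

(1,1) -> (2,1) -> (2,2) -> (2,3) -> (2,4) -> (2,5) -> (1,5) -> (1,4) -> (1,3)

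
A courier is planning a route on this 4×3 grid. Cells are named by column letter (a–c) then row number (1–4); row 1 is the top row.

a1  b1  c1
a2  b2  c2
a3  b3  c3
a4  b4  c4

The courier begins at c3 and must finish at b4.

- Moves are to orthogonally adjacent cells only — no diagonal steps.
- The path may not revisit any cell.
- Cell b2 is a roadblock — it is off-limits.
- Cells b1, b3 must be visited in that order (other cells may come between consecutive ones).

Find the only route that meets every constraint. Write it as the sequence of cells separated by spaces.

The waypoints must appear in the order b1, b3, with no cell reused.
Route from c3: 2× up (reaching c1), 2× left (reaching a1), 2× down (reaching a3), right to b3, down to b4 — 8 moves in all.
Check: order respected (b1 at step 3, b3 at step 7).

c3 c2 c1 b1 a1 a2 a3 b3 b4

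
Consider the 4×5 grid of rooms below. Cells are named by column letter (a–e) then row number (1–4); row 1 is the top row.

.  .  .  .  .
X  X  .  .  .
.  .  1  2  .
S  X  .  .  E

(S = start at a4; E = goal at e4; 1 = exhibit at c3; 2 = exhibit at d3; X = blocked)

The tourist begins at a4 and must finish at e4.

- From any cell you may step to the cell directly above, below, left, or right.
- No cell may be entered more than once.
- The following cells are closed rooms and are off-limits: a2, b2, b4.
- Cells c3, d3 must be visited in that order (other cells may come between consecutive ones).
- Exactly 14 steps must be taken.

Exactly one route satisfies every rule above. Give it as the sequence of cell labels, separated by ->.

a4 -> a3 -> b3 -> c3 -> c4 -> d4 -> d3 -> d2 -> c2 -> c1 -> d1 -> e1 -> e2 -> e3 -> e4

The waypoints must appear in the order c3, d3, with no cell reused.
Route from a4: up 1 to a3, right 2 to c3, down 1 to c4, right 1 to d4, up 2 to d2, left 1 to c2, up 1 to c1, right 2 to e1, down 3 to e4 — 14 moves in all.
Check: order respected (1 at step 3, 2 at step 6); 14 moves as required.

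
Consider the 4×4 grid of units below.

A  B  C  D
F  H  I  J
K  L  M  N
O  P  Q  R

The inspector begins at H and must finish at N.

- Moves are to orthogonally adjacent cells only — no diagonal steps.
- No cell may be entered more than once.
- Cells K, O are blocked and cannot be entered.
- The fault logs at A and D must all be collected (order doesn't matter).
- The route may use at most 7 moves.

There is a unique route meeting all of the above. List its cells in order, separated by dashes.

Any route must reach A and D and still end at N within 7 moves, so the order of the required stops is forced.
Route from H: left 1 to F, up 1 to A, right 3 to D, down 2 to N — 7 moves in all.
Check: all required cells visited; 7 ≤ 7 moves.

H - F - A - B - C - D - J - N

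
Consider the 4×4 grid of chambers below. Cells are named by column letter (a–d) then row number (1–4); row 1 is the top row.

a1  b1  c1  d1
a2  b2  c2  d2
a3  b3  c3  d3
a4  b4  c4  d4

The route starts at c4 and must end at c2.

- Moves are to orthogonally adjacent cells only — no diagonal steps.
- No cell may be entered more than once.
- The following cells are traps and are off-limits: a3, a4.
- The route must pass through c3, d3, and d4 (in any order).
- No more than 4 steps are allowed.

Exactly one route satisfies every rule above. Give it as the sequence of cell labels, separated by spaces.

The budget equals the shortest possible length, so every move has to be on a shortest route through the required cells.
Route from c4: right to d4, up to d3, left to c3, up to c2 — 4 moves in all.
Check: all required cells visited; 4 ≤ 4 moves.

c4 d4 d3 c3 c2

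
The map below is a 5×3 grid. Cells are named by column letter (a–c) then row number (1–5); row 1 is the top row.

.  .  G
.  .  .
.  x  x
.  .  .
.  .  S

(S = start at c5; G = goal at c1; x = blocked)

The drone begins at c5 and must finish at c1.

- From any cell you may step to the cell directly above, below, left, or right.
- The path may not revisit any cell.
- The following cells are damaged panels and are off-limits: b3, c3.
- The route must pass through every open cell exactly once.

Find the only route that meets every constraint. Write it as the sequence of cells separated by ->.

c5 -> c4 -> b4 -> b5 -> a5 -> a4 -> a3 -> a2 -> a1 -> b1 -> b2 -> c2 -> c1

Need to visit all 13 open cells exactly once, starting at c5 and ending at c1.
Route from c5: up to c4, left to b4, down to b5, left to a5, 4× up (reaching a1), right to b1, down to b2, right to c2, up to c1 — 12 moves in all.
Check: all 13 open cells covered.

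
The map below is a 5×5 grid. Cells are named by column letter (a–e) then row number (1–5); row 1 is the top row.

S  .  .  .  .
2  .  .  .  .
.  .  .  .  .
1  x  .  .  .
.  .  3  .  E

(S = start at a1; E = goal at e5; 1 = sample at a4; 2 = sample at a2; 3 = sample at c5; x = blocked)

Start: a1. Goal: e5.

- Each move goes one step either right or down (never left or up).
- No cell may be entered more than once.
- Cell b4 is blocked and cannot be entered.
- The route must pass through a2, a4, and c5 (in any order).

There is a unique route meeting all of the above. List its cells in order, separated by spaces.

Moves only go right or down, so the column and row indices never decrease.
Route from a1: 4× down (reaching a5), 4× right (reaching e5) — 8 moves in all.
Check: all required cells visited.

a1 a2 a3 a4 a5 b5 c5 d5 e5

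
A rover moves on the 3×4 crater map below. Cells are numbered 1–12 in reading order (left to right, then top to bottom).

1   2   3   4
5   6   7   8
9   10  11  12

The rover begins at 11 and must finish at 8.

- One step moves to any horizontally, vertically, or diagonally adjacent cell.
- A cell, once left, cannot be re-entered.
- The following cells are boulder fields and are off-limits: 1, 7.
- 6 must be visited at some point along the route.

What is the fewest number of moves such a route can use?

3

Any route passes through 6 somewhere between 11 and 8. Summing Chebyshev distances along the two legs (11 → 6 → 8) gives a lower bound of 1 + 2 = 3 moves.
A route of 3 moves achieves this: 11 → 6 → 3 → 8.
Since 3 matches the lower bound, it is optimal.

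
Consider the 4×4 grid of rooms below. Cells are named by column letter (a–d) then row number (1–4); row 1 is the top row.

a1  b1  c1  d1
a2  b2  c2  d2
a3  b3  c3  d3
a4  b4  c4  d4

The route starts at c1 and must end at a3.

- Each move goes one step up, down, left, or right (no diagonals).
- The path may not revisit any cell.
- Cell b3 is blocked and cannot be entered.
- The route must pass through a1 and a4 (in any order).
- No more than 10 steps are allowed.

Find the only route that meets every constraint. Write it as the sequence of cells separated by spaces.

The 10-move cap with required stops at a1, a4 leaves no slack for detours.
Route from c1: left 2 to a1, down 1 to a2, right 2 to c2, down 2 to c4, left 2 to a4, up 1 to a3 — 10 moves in all.
Check: all required cells visited; 10 ≤ 10 moves.

c1 b1 a1 a2 b2 c2 c3 c4 b4 a4 a3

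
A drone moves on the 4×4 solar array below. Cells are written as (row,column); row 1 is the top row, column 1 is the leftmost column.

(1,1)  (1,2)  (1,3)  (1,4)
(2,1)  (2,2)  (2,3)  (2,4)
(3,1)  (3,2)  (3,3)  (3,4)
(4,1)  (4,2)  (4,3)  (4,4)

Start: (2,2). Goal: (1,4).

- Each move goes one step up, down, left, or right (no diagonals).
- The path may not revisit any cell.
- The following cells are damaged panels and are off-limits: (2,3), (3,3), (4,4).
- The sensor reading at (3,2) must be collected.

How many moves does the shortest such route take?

Any route passes through (3,2) somewhere between (2,2) and (1,4). Summing Manhattan distances along the two legs ((2,2) → (3,2) → (1,4)) gives a lower bound of 1 + 4 = 5 moves.
The shortest route satisfying every rule uses 7 moves: (2,2) → (3,2) → (3,1) → (2,1) → (1,1) → (1,2) → (1,3) → (1,4).
The no-revisit rule (legs can't share cells) pushes the minimum above the 5-move bound; an exhaustive check rules out every length from 5 to 6, leaving 7 as the minimum.

7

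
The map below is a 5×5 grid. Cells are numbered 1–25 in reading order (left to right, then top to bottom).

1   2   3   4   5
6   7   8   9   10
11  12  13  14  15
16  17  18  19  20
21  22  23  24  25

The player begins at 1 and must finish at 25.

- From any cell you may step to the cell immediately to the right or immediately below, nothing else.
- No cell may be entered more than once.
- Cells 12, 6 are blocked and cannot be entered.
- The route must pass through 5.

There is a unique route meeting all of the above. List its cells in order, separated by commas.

Moves only go right or down, so the column and row indices never decrease.
Route from 1: right 4 to 5, down 4 to 25 — 8 moves in all.
Check: all required cells visited.

1, 2, 3, 4, 5, 10, 15, 20, 25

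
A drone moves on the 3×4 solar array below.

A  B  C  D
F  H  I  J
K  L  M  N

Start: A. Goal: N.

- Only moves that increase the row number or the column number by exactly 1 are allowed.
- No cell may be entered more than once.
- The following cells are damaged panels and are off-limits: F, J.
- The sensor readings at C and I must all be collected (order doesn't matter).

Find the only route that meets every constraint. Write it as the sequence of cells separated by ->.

A -> B -> C -> I -> M -> N

Moves only go right or down, so the column and row indices never decrease.
Route from A: 2× right (reaching C), 2× down (reaching M), right to N — 5 moves in all.
Check: all required cells visited.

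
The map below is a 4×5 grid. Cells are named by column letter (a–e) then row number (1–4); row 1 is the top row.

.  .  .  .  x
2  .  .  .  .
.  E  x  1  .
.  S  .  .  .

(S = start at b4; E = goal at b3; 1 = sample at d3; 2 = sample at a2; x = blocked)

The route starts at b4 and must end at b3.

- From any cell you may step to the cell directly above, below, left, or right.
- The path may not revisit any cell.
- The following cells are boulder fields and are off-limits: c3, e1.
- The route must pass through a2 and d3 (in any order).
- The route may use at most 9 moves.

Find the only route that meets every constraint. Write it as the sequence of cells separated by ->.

Any route must reach a2 and d3 and still end at b3 within 9 moves, so the order of the required stops is forced.
Route from b4: 2× right (reaching d4), 2× up (reaching d2), 3× left (reaching a2), down to a3, right to b3 — 9 moves in all.
Check: all required cells visited; 9 ≤ 9 moves.

b4 -> c4 -> d4 -> d3 -> d2 -> c2 -> b2 -> a2 -> a3 -> b3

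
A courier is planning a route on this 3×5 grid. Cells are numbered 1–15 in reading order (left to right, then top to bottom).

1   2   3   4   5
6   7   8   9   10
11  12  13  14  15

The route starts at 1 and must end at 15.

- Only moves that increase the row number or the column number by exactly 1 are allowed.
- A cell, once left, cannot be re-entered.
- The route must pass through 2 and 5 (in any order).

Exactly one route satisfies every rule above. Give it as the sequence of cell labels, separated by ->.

1 -> 2 -> 3 -> 4 -> 5 -> 10 -> 15

Moves only go right or down, so the column and row indices never decrease.
Route from 1: 4× right (reaching 5), 2× down (reaching 15) — 6 moves in all.
Check: all required cells visited.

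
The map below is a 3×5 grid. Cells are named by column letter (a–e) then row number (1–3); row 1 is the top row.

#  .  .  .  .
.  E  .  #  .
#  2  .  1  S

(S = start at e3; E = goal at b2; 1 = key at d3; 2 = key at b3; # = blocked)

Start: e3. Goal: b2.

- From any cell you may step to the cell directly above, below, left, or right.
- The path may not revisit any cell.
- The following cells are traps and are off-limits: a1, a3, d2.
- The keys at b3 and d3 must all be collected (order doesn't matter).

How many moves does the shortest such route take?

Any route passes through b3 and d3 in some order between e3 and b2. Summing Manhattan distances along each leg and taking the cheapest ordering (e3 → d3 → b3 → b2) gives a lower bound of 1 + 2 + 1 = 4 moves.
A route of 4 moves achieves this: e3 → d3 → c3 → b3 → b2.
Since 4 matches the lower bound, it is optimal.

4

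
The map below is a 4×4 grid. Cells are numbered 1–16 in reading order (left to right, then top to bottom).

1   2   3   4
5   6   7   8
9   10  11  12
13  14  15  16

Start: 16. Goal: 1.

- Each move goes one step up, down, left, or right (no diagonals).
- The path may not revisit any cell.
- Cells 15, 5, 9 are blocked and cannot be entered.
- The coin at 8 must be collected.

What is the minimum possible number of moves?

6

Any route passes through 8 somewhere between 16 and 1. Summing Manhattan distances along the two legs (16 → 8 → 1) gives a lower bound of 2 + 4 = 6 moves.
A route of 6 moves achieves this: 16 → 12 → 8 → 4 → 3 → 2 → 1.
Since 6 matches the lower bound, it is optimal.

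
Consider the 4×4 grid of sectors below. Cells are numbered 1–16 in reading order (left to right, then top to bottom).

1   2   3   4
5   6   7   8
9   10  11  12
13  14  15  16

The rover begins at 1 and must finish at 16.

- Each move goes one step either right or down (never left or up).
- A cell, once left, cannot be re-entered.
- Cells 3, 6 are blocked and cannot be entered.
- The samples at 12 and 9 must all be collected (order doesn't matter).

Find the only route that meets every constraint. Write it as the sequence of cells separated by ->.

1 -> 5 -> 9 -> 10 -> 11 -> 12 -> 16

Moves only go right or down, so the column and row indices never decrease.
Route from 1: down 2 to 9, right 3 to 12, down 1 to 16 — 6 moves in all.
Check: all required cells visited.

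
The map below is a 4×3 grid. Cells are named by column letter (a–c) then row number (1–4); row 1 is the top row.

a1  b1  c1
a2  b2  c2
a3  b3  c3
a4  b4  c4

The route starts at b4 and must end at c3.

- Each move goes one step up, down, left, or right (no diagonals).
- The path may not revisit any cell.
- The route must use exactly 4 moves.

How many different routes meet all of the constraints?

2

Need simple routes of exactly 4 moves from b4 to c3 (Manhattan distance 2, so 1 moves are spent on a detour and 1 undoing it).
Enumerating: b4 b3 b2 c2 c3 | b4 a4 a3 b3 c3.
That gives 2 routes.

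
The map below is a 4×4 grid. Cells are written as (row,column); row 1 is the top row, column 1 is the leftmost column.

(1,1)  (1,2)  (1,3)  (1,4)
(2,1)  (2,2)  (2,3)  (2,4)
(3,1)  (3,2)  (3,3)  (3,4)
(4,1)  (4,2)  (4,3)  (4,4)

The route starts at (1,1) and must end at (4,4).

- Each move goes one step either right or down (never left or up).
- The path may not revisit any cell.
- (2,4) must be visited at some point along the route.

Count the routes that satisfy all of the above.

A right/down-only route from (1,1) to (4,4) makes exactly 3 down-moves and 3 right-moves in some order.
With no other constraints that would be C(6,3) = 20 routes.
Split at (2,4) and multiply the segment counts: (1,1)→(2,4): 4; (2,4)→(4,4): 1; product = 4.
That gives 4 routes.

4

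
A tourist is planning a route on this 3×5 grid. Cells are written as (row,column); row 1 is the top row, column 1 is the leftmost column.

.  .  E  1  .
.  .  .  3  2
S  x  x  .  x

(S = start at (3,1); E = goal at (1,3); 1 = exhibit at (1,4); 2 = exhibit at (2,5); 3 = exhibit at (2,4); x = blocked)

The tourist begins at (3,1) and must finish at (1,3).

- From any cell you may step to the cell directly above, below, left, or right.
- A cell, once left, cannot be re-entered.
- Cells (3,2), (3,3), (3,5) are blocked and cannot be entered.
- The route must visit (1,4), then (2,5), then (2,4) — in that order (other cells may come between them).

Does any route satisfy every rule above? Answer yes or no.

no

Ignoring the required order, 2 revisit-free routes from (3,1) to (1,3) pass through all of (1,4), (2,5), and (2,4); the waypoint orders that occur are (2,4) → (2,5) → (1,4) (2) — never (1,4) → (2,5) → (2,4).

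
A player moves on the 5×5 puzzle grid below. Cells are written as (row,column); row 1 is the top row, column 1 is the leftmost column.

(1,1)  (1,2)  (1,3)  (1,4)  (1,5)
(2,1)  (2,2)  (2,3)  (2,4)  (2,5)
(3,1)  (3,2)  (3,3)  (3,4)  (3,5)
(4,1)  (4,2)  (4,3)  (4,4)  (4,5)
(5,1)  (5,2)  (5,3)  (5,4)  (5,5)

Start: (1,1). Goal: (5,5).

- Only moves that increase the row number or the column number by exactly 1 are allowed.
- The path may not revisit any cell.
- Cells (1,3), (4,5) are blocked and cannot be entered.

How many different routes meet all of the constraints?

30

A right/down-only route from (1,1) to (5,5) makes exactly 4 down-moves and 4 right-moves in some order.
With no other constraints that would be C(8,4) = 70 routes.
Subtract routes through each blocked cell (inclusion–exclusion for overlaps): − through (1,3): 15 − through (4,5): 35 + through (1,3)&(4,5): 10 → 30.
That gives 30 routes.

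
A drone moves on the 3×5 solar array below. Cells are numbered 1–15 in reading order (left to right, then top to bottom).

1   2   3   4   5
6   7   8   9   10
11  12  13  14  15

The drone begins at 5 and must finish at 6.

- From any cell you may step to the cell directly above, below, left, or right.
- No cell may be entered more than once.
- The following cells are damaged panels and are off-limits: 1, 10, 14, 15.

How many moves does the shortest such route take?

The Manhattan distance from 5 to 6 is |1−2| + |5−1| = 5, so at least 5 moves are needed.
A route of 5 moves achieves this: 5 → 4 → 9 → 8 → 7 → 6.
Since 5 matches the lower bound, it is optimal.

5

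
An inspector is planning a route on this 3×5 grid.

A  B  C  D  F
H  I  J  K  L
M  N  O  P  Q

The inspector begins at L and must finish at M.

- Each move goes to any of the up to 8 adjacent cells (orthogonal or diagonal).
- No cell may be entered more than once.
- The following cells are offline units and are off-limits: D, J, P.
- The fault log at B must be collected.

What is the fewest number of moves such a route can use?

Any route passes through B somewhere between L and M. Summing Chebyshev distances along the two legs (L → B → M) gives a lower bound of 3 + 2 = 5 moves.
A route of 5 moves achieves this: L → K → C → B → H → M.
Since 5 matches the lower bound, it is optimal.

5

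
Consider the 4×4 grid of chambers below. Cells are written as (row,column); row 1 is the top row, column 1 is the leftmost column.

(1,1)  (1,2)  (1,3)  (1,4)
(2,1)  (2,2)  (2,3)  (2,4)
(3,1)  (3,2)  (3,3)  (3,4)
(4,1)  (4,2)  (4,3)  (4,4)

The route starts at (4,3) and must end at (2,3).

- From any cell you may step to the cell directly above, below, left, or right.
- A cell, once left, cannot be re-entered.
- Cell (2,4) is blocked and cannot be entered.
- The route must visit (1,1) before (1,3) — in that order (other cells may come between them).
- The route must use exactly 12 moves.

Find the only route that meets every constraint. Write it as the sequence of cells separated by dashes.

(4,3) - (4,4) - (3,4) - (3,3) - (3,2) - (4,2) - (4,1) - (3,1) - (2,1) - (1,1) - (1,2) - (1,3) - (2,3)

The waypoints must appear in the order (1,1), (1,3), with no cell reused.
Route from (4,3): right 1 to (4,4), up 1 to (3,4), left 2 to (3,2), down 1 to (4,2), left 1 to (4,1), up 3 to (1,1), right 2 to (1,3), down 1 to (2,3) — 12 moves in all.
Check: order respected ((1,1) at step 9, (1,3) at step 11); 12 moves as required.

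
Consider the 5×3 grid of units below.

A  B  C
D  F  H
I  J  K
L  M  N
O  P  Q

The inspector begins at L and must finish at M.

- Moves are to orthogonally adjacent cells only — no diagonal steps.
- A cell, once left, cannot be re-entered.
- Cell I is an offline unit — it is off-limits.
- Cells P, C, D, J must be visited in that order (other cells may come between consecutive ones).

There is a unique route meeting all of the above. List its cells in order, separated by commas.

L, O, P, Q, N, K, H, C, B, A, D, F, J, M

The waypoints must appear in the order P, C, D, J, with no cell reused.
Route from L: down 1 to O, right 2 to Q, up 4 to C, left 2 to A, down 1 to D, right 1 to F, down 2 to M — 13 moves in all.
Check: order respected (P at step 2, C at step 7, D at step 10, J at step 12).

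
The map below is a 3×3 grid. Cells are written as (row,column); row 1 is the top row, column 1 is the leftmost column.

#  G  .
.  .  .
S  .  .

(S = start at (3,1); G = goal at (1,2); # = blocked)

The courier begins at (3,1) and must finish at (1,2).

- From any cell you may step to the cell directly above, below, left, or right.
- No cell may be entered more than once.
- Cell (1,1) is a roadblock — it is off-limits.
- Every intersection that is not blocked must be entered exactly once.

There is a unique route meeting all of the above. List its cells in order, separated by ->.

(3,1) -> (2,1) -> (2,2) -> (3,2) -> (3,3) -> (2,3) -> (1,3) -> (1,2)

Need to visit all 8 open cells exactly once, starting at (3,1) and ending at (1,2).
Cell (3,3) has only two open neighbours ((2,3) and (3,2)), so the path must pass straight through it: one of those is the cell it's entered from and the other is where it exits.
Route from (3,1): up to (2,1), right to (2,2), down to (3,2), right to (3,3), 2× up (reaching (1,3)), left to (1,2) — 7 moves in all.
Check: all 8 open cells covered.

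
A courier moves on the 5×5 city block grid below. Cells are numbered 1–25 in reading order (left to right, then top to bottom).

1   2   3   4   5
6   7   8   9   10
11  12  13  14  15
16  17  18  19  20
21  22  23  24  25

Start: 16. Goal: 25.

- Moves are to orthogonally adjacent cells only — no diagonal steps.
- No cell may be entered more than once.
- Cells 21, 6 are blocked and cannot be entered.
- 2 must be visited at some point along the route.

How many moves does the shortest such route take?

11

Any route passes through 2 somewhere between 16 and 25. Summing Manhattan distances along the two legs (16 → 2 → 25) gives a lower bound of 4 + 7 = 11 moves.
A route of 11 moves achieves this: 16 → 11 → 12 → 7 → 2 → 3 → 8 → 13 → 18 → 23 → 24 → 25.
Since 11 matches the lower bound, it is optimal.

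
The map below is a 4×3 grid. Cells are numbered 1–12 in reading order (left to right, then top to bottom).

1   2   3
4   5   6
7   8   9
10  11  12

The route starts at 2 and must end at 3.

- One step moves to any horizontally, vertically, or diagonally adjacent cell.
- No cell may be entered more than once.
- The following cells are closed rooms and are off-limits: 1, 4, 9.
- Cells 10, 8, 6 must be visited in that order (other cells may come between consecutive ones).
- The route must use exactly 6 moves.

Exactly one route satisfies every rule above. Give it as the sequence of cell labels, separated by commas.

The waypoints must appear in the order 10, 8, 6, with no cell reused.
Route from 2: down 1 to 5, down-left 1 to 7, down 1 to 10, up-right 2 to 6, up 1 to 3 — 6 moves in all.
Check: order respected (10 at step 3, 8 at step 4, 6 at step 5); 6 moves as required.

2, 5, 7, 10, 8, 6, 3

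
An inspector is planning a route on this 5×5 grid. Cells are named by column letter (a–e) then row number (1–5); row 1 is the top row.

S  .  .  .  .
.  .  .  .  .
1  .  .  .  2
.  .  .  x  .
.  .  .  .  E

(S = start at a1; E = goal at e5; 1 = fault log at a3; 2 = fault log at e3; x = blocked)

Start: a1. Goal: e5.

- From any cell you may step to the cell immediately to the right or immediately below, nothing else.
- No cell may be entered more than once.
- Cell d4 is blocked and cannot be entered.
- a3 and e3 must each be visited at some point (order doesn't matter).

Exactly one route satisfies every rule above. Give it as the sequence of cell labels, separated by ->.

Moves only go right or down, so the column and row indices never decrease.
Route from a1: 2× down (reaching a3), 4× right (reaching e3), 2× down (reaching e5) — 8 moves in all.
Check: all required cells visited.

a1 -> a2 -> a3 -> b3 -> c3 -> d3 -> e3 -> e4 -> e5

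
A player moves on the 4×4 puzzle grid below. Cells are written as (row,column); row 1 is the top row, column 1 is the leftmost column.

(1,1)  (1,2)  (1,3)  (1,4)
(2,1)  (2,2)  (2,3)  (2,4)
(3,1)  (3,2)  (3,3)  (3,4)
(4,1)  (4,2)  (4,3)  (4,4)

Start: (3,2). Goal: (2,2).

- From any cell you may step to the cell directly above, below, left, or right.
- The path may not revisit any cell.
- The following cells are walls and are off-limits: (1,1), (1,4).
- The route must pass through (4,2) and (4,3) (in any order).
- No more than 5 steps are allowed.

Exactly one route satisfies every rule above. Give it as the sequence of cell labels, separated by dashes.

The budget equals the shortest possible length, so every move has to be on a shortest route through the required cells.
Route from (3,2): down 1 to (4,2), right 1 to (4,3), up 2 to (2,3), left 1 to (2,2) — 5 moves in all.
Check: all required cells visited; 5 ≤ 5 moves.

(3,2) - (4,2) - (4,3) - (3,3) - (2,3) - (2,2)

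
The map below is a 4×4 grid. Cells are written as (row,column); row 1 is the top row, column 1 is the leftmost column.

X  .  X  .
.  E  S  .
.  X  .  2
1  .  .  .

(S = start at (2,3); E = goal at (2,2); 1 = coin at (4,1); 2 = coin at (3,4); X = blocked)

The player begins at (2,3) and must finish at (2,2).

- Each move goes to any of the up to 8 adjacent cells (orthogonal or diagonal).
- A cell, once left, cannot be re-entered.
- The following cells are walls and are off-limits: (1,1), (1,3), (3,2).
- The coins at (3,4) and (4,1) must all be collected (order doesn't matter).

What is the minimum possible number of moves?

6

Any route passes through (3,4) and (4,1) in some order between (2,3) and (2,2). Summing Chebyshev distances along each leg and taking the cheapest ordering ((2,3) → (3,4) → (4,1) → (2,2)) gives a lower bound of 1 + 3 + 2 = 6 moves.
A route of 6 moves achieves this: (2,3) → (3,4) → (3,3) → (4,2) → (4,1) → (3,1) → (2,2).
Since 6 matches the lower bound, it is optimal.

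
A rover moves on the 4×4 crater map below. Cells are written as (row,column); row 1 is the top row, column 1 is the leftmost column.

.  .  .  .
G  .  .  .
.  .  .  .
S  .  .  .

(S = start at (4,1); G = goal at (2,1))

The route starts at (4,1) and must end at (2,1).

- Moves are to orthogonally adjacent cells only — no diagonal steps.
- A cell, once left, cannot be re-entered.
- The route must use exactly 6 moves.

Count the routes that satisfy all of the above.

Need simple routes of exactly 6 moves from (4,1) to (2,1) (Manhattan distance 2, so 2 moves are spent on a detour and 2 undoing it).
Enumerating: (4,1) (3,1) (3,2) (2,2) (1,2) (1,1) (2,1) | (4,1) (3,1) (3,2) (3,3) (2,3) (2,2) (2,1) | (4,1) (4,2) (3,2) (2,2) (1,2) (1,1) (2,1) | (4,1) (4,2) (3,2) (3,3) (2,3) (2,2) (2,1) | (4,1) (4,2) (4,3) (3,3) (2,3) (2,2) (2,1) | (4,1) (4,2) (4,3) (3,3) (3,2) (2,2) (2,1) | (4,1) (4,2) (4,3) (3,3) (3,2) (3,1) (2,1).
That gives 7 routes.

7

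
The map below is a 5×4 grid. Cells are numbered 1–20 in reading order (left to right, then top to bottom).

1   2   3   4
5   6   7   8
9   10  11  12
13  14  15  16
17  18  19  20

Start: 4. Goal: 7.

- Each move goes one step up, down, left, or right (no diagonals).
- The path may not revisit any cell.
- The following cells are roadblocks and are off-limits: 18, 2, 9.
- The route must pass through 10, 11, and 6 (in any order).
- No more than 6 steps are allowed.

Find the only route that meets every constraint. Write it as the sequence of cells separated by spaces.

4 8 12 11 10 6 7

The 6-move cap with required stops at 10, 11, 6 leaves no slack for detours.
Route from 4: 2× down (reaching 12), 2× left (reaching 10), up to 6, right to 7 — 6 moves in all.
Check: all required cells visited; 6 ≤ 6 moves.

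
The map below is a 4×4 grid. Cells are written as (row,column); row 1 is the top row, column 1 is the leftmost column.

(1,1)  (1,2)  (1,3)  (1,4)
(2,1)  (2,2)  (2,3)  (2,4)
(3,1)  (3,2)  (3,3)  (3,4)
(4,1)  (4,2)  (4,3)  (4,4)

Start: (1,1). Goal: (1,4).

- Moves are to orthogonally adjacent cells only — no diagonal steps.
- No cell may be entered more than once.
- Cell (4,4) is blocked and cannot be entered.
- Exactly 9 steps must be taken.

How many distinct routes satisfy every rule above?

29

Need simple routes of exactly 9 moves from (1,1) to (1,4) (Manhattan distance 3, so 3 moves are spent on a detour and 3 undoing it).
Branch systematically from the start, pruning whenever the remaining move budget drops below the Manhattan distance to (1,4) or differs from it in parity. Grouping the completions by first move — via (2,1): 21; via (1,2): 8 — and summing: 21 + 8 = 29.
That gives 29 routes.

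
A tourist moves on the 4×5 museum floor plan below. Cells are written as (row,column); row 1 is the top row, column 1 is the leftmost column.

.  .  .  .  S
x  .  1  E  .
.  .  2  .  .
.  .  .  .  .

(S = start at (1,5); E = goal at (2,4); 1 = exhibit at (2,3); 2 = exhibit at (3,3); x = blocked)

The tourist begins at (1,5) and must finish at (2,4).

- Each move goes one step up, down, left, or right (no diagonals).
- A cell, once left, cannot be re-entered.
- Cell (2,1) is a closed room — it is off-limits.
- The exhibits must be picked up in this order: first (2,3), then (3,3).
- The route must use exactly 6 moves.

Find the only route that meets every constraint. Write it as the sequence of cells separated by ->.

The waypoints must appear in the order (2,3), (3,3), with no cell reused.
Route from (1,5): left 2 to (1,3), down 2 to (3,3), right 1 to (3,4), up 1 to (2,4) — 6 moves in all.
Check: order respected (1 at step 3, 2 at step 4); 6 moves as required.

(1,5) -> (1,4) -> (1,3) -> (2,3) -> (3,3) -> (3,4) -> (2,4)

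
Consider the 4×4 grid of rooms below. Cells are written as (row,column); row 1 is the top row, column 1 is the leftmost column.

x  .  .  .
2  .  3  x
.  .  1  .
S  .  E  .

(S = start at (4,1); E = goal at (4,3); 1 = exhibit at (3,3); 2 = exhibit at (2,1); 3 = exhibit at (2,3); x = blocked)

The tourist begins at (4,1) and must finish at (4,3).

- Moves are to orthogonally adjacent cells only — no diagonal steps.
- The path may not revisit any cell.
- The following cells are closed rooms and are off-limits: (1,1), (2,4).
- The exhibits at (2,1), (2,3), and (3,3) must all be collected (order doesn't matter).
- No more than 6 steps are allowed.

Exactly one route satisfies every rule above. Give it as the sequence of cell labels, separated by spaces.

Any route must reach (2,1), (2,3), and (3,3) and still end at (4,3) within 6 moves, so the order of the required stops is forced.
Route from (4,1): 2× up (reaching (2,1)), 2× right (reaching (2,3)), 2× down (reaching (4,3)) — 6 moves in all.
Check: all required cells visited; 6 ≤ 6 moves.

(4,1) (3,1) (2,1) (2,2) (2,3) (3,3) (4,3)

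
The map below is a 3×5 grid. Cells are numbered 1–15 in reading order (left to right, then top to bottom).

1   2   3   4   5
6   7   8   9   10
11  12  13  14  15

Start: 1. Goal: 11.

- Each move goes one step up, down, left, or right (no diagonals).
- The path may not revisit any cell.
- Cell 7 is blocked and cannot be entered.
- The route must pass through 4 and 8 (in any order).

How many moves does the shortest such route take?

8

Any route passes through 4 and 8 in some order between 1 and 11. Summing Manhattan distances along each leg and taking the cheapest ordering (1 → 4 → 8 → 11) gives a lower bound of 3 + 2 + 3 = 8 moves.
A route of 8 moves achieves this: 1 → 2 → 3 → 4 → 9 → 8 → 13 → 12 → 11.
Since 8 matches the lower bound, it is optimal.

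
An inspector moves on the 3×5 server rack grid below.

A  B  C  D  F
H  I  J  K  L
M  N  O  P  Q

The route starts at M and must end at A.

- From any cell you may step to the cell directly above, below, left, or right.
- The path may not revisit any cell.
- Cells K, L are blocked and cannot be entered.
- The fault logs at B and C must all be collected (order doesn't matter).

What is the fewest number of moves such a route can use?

Any route passes through B and C in some order between M and A. Summing Manhattan distances along each leg and taking the cheapest ordering (M → B → C → A) gives a lower bound of 3 + 1 + 2 = 6 moves.
A route of 6 moves achieves this: M → H → I → J → C → B → A.
Since 6 matches the lower bound, it is optimal.

6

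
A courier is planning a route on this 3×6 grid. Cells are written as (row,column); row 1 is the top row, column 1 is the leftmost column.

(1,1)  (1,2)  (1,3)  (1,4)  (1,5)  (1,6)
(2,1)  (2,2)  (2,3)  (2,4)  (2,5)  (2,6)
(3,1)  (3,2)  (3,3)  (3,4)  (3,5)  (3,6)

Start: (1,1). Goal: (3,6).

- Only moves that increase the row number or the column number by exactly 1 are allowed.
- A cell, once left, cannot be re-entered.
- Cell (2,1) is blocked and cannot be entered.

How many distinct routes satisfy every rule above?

15

A right/down-only route from (1,1) to (3,6) makes exactly 2 down-moves and 5 right-moves in some order.
With no other constraints that would be C(7,2) = 21 routes.
Subtract routes through each blocked cell (inclusion–exclusion for overlaps): − through (2,1): 6 → 15.
That gives 15 routes.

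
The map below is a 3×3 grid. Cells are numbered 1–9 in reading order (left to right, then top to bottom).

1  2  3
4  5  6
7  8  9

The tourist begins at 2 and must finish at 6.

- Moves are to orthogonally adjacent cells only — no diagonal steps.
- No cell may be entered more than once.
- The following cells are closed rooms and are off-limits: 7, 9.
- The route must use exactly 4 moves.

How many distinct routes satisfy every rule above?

Need simple routes of exactly 4 moves from 2 to 6 (Manhattan distance 2, so 1 moves are spent on a detour and 1 undoing it).
Enumerating: 2 1 4 5 6.
That gives 1 route.

1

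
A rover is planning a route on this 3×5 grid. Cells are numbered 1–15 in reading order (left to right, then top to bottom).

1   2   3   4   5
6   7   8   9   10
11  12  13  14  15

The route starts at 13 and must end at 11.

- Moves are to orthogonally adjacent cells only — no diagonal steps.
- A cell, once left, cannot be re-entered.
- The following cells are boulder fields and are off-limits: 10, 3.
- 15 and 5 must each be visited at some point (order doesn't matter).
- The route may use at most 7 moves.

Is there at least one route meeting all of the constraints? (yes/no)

5 must be visited but has only one open neighbour (4), and it is neither the start nor the goal — the route would have to enter and leave through 4, re-entering it.

no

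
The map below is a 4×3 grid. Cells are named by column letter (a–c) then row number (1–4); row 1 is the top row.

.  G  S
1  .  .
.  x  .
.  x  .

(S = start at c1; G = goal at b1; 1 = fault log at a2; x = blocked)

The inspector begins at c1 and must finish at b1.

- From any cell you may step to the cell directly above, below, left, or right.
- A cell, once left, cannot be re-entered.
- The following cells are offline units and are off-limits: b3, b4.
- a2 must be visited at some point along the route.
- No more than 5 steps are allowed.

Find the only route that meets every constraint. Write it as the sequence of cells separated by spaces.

The budget equals the shortest possible length, so every move has to be on a shortest route through the required cells.
Route from c1: down to c2, 2× left (reaching a2), up to a1, right to b1 — 5 moves in all.
Check: all required cells visited; 5 ≤ 5 moves.

c1 c2 b2 a2 a1 b1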